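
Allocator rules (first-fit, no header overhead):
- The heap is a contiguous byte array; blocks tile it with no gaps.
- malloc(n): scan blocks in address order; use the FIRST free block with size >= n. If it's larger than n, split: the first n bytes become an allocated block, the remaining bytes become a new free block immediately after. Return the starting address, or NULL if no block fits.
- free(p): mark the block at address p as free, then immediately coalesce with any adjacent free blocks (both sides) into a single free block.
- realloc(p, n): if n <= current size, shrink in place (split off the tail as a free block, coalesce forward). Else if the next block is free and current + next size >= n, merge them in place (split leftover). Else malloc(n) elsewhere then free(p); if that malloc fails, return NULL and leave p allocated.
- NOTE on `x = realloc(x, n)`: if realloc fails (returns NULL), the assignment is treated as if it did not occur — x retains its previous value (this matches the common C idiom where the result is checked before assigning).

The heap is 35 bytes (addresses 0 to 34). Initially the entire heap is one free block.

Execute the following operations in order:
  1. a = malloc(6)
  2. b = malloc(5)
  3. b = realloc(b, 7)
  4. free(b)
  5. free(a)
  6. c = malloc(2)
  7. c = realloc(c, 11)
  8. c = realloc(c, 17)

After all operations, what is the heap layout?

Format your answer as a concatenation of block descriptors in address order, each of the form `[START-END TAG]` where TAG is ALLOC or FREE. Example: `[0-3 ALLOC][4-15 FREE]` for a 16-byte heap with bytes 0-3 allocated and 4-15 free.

Answer: [0-16 ALLOC][17-34 FREE]

Derivation:
Op 1: a = malloc(6) -> a = 0; heap: [0-5 ALLOC][6-34 FREE]
Op 2: b = malloc(5) -> b = 6; heap: [0-5 ALLOC][6-10 ALLOC][11-34 FREE]
Op 3: b = realloc(b, 7) -> b = 6; heap: [0-5 ALLOC][6-12 ALLOC][13-34 FREE]
Op 4: free(b) -> (freed b); heap: [0-5 ALLOC][6-34 FREE]
Op 5: free(a) -> (freed a); heap: [0-34 FREE]
Op 6: c = malloc(2) -> c = 0; heap: [0-1 ALLOC][2-34 FREE]
Op 7: c = realloc(c, 11) -> c = 0; heap: [0-10 ALLOC][11-34 FREE]
Op 8: c = realloc(c, 17) -> c = 0; heap: [0-16 ALLOC][17-34 FREE]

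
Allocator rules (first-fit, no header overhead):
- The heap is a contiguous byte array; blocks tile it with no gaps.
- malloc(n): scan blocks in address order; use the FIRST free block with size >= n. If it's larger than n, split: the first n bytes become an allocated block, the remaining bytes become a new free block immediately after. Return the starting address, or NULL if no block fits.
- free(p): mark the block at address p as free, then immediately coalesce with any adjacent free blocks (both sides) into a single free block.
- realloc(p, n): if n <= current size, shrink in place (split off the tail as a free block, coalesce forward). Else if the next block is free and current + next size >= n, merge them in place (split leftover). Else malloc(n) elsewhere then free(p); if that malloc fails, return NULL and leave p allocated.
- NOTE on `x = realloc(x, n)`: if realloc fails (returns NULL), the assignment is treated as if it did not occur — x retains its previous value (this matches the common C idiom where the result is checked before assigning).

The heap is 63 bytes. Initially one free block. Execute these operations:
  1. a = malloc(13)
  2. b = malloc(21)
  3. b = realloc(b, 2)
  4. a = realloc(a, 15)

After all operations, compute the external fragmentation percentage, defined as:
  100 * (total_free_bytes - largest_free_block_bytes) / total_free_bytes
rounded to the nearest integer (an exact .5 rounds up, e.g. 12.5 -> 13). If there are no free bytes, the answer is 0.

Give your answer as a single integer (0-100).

Answer: 28

Derivation:
Op 1: a = malloc(13) -> a = 0; heap: [0-12 ALLOC][13-62 FREE]
Op 2: b = malloc(21) -> b = 13; heap: [0-12 ALLOC][13-33 ALLOC][34-62 FREE]
Op 3: b = realloc(b, 2) -> b = 13; heap: [0-12 ALLOC][13-14 ALLOC][15-62 FREE]
Op 4: a = realloc(a, 15) -> a = 15; heap: [0-12 FREE][13-14 ALLOC][15-29 ALLOC][30-62 FREE]
Free blocks: [13 33] total_free=46 largest=33 -> 100*(46-33)/46 = 1300/46 ≈ 28.261 -> rounds to 28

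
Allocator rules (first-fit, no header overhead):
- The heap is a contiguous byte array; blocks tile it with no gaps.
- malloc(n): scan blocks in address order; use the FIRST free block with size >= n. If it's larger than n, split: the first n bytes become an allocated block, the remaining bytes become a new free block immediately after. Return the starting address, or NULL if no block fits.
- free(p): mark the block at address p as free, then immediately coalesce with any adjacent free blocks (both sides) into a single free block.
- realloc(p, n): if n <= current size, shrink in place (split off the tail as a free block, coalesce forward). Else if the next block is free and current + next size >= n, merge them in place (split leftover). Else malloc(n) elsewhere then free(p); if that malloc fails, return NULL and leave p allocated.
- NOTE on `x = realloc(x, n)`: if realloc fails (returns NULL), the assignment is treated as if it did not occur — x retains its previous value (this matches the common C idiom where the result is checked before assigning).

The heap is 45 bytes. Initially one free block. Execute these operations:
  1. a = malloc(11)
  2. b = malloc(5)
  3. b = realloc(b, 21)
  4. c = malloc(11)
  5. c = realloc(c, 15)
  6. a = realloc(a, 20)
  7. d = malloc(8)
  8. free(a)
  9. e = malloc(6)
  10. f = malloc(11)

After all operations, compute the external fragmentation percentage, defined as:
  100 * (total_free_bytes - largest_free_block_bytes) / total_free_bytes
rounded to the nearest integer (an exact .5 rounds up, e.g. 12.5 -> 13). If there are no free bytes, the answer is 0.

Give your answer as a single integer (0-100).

Answer: 29

Derivation:
Op 1: a = malloc(11) -> a = 0; heap: [0-10 ALLOC][11-44 FREE]
Op 2: b = malloc(5) -> b = 11; heap: [0-10 ALLOC][11-15 ALLOC][16-44 FREE]
Op 3: b = realloc(b, 21) -> b = 11; heap: [0-10 ALLOC][11-31 ALLOC][32-44 FREE]
Op 4: c = malloc(11) -> c = 32; heap: [0-10 ALLOC][11-31 ALLOC][32-42 ALLOC][43-44 FREE]
Op 5: c = realloc(c, 15) -> NULL (c unchanged); heap: [0-10 ALLOC][11-31 ALLOC][32-42 ALLOC][43-44 FREE]
Op 6: a = realloc(a, 20) -> NULL (a unchanged); heap: [0-10 ALLOC][11-31 ALLOC][32-42 ALLOC][43-44 FREE]
Op 7: d = malloc(8) -> d = NULL; heap: [0-10 ALLOC][11-31 ALLOC][32-42 ALLOC][43-44 FREE]
Op 8: free(a) -> (freed a); heap: [0-10 FREE][11-31 ALLOC][32-42 ALLOC][43-44 FREE]
Op 9: e = malloc(6) -> e = 0; heap: [0-5 ALLOC][6-10 FREE][11-31 ALLOC][32-42 ALLOC][43-44 FREE]
Op 10: f = malloc(11) -> f = NULL; heap: [0-5 ALLOC][6-10 FREE][11-31 ALLOC][32-42 ALLOC][43-44 FREE]
Free blocks: [5 2] total_free=7 largest=5 -> 100*(7-5)/7 = 200/7 ≈ 28.571 -> rounds to 29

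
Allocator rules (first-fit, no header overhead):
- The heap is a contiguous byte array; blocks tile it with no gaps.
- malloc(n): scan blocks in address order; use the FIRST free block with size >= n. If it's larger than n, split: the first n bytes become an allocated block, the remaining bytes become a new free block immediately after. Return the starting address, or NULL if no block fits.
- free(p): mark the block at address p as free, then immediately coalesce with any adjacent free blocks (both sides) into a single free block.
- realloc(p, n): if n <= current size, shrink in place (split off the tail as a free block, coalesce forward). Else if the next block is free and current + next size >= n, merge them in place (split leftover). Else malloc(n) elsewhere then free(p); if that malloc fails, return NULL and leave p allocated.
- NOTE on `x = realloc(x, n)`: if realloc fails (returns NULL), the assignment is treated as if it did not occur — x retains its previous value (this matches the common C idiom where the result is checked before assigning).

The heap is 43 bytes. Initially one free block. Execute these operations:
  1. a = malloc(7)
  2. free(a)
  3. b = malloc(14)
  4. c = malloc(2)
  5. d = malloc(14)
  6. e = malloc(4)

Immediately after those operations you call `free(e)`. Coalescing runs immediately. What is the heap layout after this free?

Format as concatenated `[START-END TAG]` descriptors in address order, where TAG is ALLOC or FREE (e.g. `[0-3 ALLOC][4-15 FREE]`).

Op 1: a = malloc(7) -> a = 0; heap: [0-6 ALLOC][7-42 FREE]
Op 2: free(a) -> (freed a); heap: [0-42 FREE]
Op 3: b = malloc(14) -> b = 0; heap: [0-13 ALLOC][14-42 FREE]
Op 4: c = malloc(2) -> c = 14; heap: [0-13 ALLOC][14-15 ALLOC][16-42 FREE]
Op 5: d = malloc(14) -> d = 16; heap: [0-13 ALLOC][14-15 ALLOC][16-29 ALLOC][30-42 FREE]
Op 6: e = malloc(4) -> e = 30; heap: [0-13 ALLOC][14-15 ALLOC][16-29 ALLOC][30-33 ALLOC][34-42 FREE]
free(e): e = 30 -> block [30-33 ALLOC]; mark free, coalesce with adjacent free neighbors -> [0-13 ALLOC][14-15 ALLOC][16-29 ALLOC][30-42 FREE]

Answer: [0-13 ALLOC][14-15 ALLOC][16-29 ALLOC][30-42 FREE]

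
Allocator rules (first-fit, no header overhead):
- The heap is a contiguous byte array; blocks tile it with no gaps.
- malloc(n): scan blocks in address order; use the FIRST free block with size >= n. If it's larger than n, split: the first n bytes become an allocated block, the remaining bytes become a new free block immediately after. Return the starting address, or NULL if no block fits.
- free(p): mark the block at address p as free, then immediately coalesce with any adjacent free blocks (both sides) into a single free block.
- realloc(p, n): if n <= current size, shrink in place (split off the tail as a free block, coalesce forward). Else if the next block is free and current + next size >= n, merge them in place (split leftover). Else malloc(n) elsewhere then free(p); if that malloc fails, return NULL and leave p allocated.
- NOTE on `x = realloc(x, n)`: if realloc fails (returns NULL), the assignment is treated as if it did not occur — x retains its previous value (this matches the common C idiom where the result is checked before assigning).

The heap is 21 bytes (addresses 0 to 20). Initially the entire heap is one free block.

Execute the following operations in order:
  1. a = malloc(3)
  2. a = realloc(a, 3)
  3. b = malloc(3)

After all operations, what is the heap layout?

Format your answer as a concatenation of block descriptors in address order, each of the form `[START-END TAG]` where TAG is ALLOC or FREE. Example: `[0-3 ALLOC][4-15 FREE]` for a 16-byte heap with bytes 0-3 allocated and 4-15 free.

Answer: [0-2 ALLOC][3-5 ALLOC][6-20 FREE]

Derivation:
Op 1: a = malloc(3) -> a = 0; heap: [0-2 ALLOC][3-20 FREE]
Op 2: a = realloc(a, 3) -> a = 0; heap: [0-2 ALLOC][3-20 FREE]
Op 3: b = malloc(3) -> b = 3; heap: [0-2 ALLOC][3-5 ALLOC][6-20 FREE]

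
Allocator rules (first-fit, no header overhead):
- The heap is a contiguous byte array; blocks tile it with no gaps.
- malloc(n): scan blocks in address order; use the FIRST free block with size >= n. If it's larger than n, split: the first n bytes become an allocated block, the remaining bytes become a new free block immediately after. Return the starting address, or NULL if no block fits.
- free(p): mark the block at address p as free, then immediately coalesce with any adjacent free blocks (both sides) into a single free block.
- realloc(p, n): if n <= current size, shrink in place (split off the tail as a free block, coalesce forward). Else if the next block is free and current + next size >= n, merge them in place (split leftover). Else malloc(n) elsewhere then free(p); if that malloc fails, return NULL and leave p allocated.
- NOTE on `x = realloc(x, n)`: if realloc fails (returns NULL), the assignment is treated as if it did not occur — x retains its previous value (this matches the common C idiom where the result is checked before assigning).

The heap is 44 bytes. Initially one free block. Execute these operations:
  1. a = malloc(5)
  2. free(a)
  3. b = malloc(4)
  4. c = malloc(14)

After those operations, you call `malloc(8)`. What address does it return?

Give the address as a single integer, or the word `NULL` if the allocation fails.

Op 1: a = malloc(5) -> a = 0; heap: [0-4 ALLOC][5-43 FREE]
Op 2: free(a) -> (freed a); heap: [0-43 FREE]
Op 3: b = malloc(4) -> b = 0; heap: [0-3 ALLOC][4-43 FREE]
Op 4: c = malloc(14) -> c = 4; heap: [0-3 ALLOC][4-17 ALLOC][18-43 FREE]
malloc(8): first-fit scan over [0-3 ALLOC][4-17 ALLOC][18-43 FREE] -> 18

Answer: 18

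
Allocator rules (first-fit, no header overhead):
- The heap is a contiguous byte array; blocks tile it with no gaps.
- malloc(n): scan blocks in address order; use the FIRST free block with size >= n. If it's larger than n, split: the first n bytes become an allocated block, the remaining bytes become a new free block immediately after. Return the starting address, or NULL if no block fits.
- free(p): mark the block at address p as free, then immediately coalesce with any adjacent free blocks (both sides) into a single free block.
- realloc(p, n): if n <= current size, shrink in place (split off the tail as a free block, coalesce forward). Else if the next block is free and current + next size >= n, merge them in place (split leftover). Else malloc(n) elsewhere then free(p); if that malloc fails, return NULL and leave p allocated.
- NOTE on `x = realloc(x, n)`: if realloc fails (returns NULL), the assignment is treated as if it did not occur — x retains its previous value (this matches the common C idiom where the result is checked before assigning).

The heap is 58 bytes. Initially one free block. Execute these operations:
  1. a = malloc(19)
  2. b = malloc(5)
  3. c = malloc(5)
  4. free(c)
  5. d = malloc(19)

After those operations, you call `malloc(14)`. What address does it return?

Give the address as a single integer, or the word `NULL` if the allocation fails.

Answer: 43

Derivation:
Op 1: a = malloc(19) -> a = 0; heap: [0-18 ALLOC][19-57 FREE]
Op 2: b = malloc(5) -> b = 19; heap: [0-18 ALLOC][19-23 ALLOC][24-57 FREE]
Op 3: c = malloc(5) -> c = 24; heap: [0-18 ALLOC][19-23 ALLOC][24-28 ALLOC][29-57 FREE]
Op 4: free(c) -> (freed c); heap: [0-18 ALLOC][19-23 ALLOC][24-57 FREE]
Op 5: d = malloc(19) -> d = 24; heap: [0-18 ALLOC][19-23 ALLOC][24-42 ALLOC][43-57 FREE]
malloc(14): first-fit scan over [0-18 ALLOC][19-23 ALLOC][24-42 ALLOC][43-57 FREE] -> 43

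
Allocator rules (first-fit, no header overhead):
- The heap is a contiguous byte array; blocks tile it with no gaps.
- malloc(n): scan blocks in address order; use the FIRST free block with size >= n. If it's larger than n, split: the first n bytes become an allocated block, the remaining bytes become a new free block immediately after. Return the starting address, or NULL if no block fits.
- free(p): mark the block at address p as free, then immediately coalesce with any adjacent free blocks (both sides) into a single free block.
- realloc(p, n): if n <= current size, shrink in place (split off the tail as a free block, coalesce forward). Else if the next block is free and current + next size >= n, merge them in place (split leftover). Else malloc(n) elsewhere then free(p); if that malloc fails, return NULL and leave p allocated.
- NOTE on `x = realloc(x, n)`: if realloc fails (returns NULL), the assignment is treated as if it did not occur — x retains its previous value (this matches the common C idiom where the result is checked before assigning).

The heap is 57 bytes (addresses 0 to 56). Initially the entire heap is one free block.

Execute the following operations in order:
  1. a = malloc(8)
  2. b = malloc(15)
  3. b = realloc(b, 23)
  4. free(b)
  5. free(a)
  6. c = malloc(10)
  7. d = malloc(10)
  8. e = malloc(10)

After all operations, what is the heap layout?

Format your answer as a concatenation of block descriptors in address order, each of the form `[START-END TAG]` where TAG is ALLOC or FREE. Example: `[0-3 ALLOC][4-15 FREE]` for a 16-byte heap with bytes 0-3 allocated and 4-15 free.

Answer: [0-9 ALLOC][10-19 ALLOC][20-29 ALLOC][30-56 FREE]

Derivation:
Op 1: a = malloc(8) -> a = 0; heap: [0-7 ALLOC][8-56 FREE]
Op 2: b = malloc(15) -> b = 8; heap: [0-7 ALLOC][8-22 ALLOC][23-56 FREE]
Op 3: b = realloc(b, 23) -> b = 8; heap: [0-7 ALLOC][8-30 ALLOC][31-56 FREE]
Op 4: free(b) -> (freed b); heap: [0-7 ALLOC][8-56 FREE]
Op 5: free(a) -> (freed a); heap: [0-56 FREE]
Op 6: c = malloc(10) -> c = 0; heap: [0-9 ALLOC][10-56 FREE]
Op 7: d = malloc(10) -> d = 10; heap: [0-9 ALLOC][10-19 ALLOC][20-56 FREE]
Op 8: e = malloc(10) -> e = 20; heap: [0-9 ALLOC][10-19 ALLOC][20-29 ALLOC][30-56 FREE]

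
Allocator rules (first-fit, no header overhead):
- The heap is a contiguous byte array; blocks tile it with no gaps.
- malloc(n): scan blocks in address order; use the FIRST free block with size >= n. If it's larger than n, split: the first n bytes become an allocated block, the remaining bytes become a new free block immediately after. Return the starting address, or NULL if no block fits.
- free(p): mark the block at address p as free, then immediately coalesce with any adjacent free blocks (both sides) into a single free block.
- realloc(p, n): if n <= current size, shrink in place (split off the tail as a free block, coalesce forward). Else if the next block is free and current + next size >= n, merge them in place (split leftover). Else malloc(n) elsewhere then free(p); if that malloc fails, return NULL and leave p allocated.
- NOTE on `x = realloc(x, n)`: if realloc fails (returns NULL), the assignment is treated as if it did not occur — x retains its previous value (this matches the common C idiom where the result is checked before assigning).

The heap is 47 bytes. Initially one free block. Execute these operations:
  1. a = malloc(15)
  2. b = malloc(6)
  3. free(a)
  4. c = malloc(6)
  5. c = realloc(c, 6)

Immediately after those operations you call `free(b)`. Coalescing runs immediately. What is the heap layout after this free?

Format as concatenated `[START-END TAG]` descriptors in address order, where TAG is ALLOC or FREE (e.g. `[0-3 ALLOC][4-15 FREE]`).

Op 1: a = malloc(15) -> a = 0; heap: [0-14 ALLOC][15-46 FREE]
Op 2: b = malloc(6) -> b = 15; heap: [0-14 ALLOC][15-20 ALLOC][21-46 FREE]
Op 3: free(a) -> (freed a); heap: [0-14 FREE][15-20 ALLOC][21-46 FREE]
Op 4: c = malloc(6) -> c = 0; heap: [0-5 ALLOC][6-14 FREE][15-20 ALLOC][21-46 FREE]
Op 5: c = realloc(c, 6) -> c = 0; heap: [0-5 ALLOC][6-14 FREE][15-20 ALLOC][21-46 FREE]
free(b): b = 15 -> block [15-20 ALLOC]; mark free, coalesce with adjacent free neighbors -> [0-5 ALLOC][6-46 FREE]

Answer: [0-5 ALLOC][6-46 FREE]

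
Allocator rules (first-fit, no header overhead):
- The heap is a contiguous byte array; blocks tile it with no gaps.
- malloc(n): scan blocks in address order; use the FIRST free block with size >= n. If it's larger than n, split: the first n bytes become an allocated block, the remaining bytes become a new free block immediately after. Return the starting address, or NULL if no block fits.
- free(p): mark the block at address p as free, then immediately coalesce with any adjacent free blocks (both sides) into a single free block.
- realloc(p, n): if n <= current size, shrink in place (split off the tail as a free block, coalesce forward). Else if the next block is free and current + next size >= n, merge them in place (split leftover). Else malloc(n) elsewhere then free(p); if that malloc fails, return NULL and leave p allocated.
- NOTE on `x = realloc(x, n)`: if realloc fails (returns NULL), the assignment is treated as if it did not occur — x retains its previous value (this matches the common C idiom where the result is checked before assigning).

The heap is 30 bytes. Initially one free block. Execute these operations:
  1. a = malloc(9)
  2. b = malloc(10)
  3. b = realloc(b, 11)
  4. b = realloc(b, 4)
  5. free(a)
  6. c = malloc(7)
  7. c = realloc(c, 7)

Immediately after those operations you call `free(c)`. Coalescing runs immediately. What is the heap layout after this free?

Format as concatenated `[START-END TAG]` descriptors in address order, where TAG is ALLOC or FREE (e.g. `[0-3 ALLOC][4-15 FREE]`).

Answer: [0-8 FREE][9-12 ALLOC][13-29 FREE]

Derivation:
Op 1: a = malloc(9) -> a = 0; heap: [0-8 ALLOC][9-29 FREE]
Op 2: b = malloc(10) -> b = 9; heap: [0-8 ALLOC][9-18 ALLOC][19-29 FREE]
Op 3: b = realloc(b, 11) -> b = 9; heap: [0-8 ALLOC][9-19 ALLOC][20-29 FREE]
Op 4: b = realloc(b, 4) -> b = 9; heap: [0-8 ALLOC][9-12 ALLOC][13-29 FREE]
Op 5: free(a) -> (freed a); heap: [0-8 FREE][9-12 ALLOC][13-29 FREE]
Op 6: c = malloc(7) -> c = 0; heap: [0-6 ALLOC][7-8 FREE][9-12 ALLOC][13-29 FREE]
Op 7: c = realloc(c, 7) -> c = 0; heap: [0-6 ALLOC][7-8 FREE][9-12 ALLOC][13-29 FREE]
free(c): c = 0 -> block [0-6 ALLOC]; mark free, coalesce with adjacent free neighbors -> [0-8 FREE][9-12 ALLOC][13-29 FREE]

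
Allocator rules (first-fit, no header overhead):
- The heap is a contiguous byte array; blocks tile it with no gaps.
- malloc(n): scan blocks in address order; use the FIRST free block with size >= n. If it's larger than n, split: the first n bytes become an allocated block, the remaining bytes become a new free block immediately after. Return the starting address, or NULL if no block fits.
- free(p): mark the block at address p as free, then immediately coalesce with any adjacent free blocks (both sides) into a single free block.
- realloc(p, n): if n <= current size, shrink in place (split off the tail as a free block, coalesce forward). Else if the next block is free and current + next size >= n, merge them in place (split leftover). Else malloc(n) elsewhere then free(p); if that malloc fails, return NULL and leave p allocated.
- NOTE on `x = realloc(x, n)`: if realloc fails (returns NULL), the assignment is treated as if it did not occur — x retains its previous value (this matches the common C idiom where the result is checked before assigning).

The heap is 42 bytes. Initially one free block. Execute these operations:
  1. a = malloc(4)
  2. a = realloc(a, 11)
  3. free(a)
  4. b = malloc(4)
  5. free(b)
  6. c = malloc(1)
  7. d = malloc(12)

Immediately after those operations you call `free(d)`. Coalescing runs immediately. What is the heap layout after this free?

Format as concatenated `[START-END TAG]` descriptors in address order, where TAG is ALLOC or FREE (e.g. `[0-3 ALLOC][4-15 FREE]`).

Op 1: a = malloc(4) -> a = 0; heap: [0-3 ALLOC][4-41 FREE]
Op 2: a = realloc(a, 11) -> a = 0; heap: [0-10 ALLOC][11-41 FREE]
Op 3: free(a) -> (freed a); heap: [0-41 FREE]
Op 4: b = malloc(4) -> b = 0; heap: [0-3 ALLOC][4-41 FREE]
Op 5: free(b) -> (freed b); heap: [0-41 FREE]
Op 6: c = malloc(1) -> c = 0; heap: [0-0 ALLOC][1-41 FREE]
Op 7: d = malloc(12) -> d = 1; heap: [0-0 ALLOC][1-12 ALLOC][13-41 FREE]
free(d): d = 1 -> block [1-12 ALLOC]; mark free, coalesce with adjacent free neighbors -> [0-0 ALLOC][1-41 FREE]

Answer: [0-0 ALLOC][1-41 FREE]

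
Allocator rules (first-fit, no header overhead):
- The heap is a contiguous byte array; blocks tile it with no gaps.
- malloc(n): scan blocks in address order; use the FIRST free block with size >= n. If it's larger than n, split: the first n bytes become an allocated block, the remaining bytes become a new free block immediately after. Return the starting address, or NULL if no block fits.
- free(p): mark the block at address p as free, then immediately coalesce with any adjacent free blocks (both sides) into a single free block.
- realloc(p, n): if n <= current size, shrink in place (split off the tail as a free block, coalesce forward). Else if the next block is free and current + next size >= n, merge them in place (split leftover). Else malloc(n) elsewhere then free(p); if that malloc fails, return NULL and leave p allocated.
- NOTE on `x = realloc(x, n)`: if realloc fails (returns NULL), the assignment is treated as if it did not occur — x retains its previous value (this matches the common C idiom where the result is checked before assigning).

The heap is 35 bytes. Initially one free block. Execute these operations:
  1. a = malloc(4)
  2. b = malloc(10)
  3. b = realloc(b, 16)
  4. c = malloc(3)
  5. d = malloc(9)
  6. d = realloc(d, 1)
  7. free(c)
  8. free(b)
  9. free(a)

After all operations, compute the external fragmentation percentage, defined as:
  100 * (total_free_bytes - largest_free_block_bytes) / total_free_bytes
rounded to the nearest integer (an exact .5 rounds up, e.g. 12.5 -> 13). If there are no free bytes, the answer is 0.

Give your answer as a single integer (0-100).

Op 1: a = malloc(4) -> a = 0; heap: [0-3 ALLOC][4-34 FREE]
Op 2: b = malloc(10) -> b = 4; heap: [0-3 ALLOC][4-13 ALLOC][14-34 FREE]
Op 3: b = realloc(b, 16) -> b = 4; heap: [0-3 ALLOC][4-19 ALLOC][20-34 FREE]
Op 4: c = malloc(3) -> c = 20; heap: [0-3 ALLOC][4-19 ALLOC][20-22 ALLOC][23-34 FREE]
Op 5: d = malloc(9) -> d = 23; heap: [0-3 ALLOC][4-19 ALLOC][20-22 ALLOC][23-31 ALLOC][32-34 FREE]
Op 6: d = realloc(d, 1) -> d = 23; heap: [0-3 ALLOC][4-19 ALLOC][20-22 ALLOC][23-23 ALLOC][24-34 FREE]
Op 7: free(c) -> (freed c); heap: [0-3 ALLOC][4-19 ALLOC][20-22 FREE][23-23 ALLOC][24-34 FREE]
Op 8: free(b) -> (freed b); heap: [0-3 ALLOC][4-22 FREE][23-23 ALLOC][24-34 FREE]
Op 9: free(a) -> (freed a); heap: [0-22 FREE][23-23 ALLOC][24-34 FREE]
Free blocks: [23 11] total_free=34 largest=23 -> 100*(34-23)/34 = 1100/34 ≈ 32.353 -> rounds to 32

Answer: 32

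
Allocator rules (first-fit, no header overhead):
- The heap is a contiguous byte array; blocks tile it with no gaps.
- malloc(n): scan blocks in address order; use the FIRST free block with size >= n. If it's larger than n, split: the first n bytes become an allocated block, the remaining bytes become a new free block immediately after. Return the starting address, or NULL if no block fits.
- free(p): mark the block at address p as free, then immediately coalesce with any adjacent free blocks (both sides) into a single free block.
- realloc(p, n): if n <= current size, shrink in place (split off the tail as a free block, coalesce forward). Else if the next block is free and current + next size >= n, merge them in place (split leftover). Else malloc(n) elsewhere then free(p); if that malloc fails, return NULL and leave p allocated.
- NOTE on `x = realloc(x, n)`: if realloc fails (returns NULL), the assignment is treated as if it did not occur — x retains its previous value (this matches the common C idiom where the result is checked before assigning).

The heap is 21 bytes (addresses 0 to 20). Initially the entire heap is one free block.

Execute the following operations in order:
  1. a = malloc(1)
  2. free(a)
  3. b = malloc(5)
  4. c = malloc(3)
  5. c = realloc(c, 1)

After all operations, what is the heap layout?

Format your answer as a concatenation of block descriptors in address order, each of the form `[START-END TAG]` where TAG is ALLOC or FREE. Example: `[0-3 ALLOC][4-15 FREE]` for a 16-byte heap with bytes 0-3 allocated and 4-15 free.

Op 1: a = malloc(1) -> a = 0; heap: [0-0 ALLOC][1-20 FREE]
Op 2: free(a) -> (freed a); heap: [0-20 FREE]
Op 3: b = malloc(5) -> b = 0; heap: [0-4 ALLOC][5-20 FREE]
Op 4: c = malloc(3) -> c = 5; heap: [0-4 ALLOC][5-7 ALLOC][8-20 FREE]
Op 5: c = realloc(c, 1) -> c = 5; heap: [0-4 ALLOC][5-5 ALLOC][6-20 FREE]

Answer: [0-4 ALLOC][5-5 ALLOC][6-20 FREE]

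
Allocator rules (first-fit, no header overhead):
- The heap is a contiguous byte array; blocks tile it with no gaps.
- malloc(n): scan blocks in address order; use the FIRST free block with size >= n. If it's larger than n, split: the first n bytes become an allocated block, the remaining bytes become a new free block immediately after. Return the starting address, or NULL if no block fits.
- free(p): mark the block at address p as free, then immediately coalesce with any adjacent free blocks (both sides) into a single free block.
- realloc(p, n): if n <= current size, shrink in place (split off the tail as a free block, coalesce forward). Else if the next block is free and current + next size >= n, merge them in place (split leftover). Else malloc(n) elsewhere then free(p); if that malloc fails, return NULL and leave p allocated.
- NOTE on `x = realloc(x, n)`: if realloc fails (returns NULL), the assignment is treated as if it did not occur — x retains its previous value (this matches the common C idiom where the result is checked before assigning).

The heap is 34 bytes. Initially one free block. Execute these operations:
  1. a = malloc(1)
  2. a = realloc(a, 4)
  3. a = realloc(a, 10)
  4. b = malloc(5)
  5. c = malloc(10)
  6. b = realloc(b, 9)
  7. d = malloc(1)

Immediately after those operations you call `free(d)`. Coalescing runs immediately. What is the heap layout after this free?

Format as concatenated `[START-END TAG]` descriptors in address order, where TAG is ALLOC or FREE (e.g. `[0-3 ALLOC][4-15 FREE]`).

Answer: [0-9 ALLOC][10-14 FREE][15-24 ALLOC][25-33 ALLOC]

Derivation:
Op 1: a = malloc(1) -> a = 0; heap: [0-0 ALLOC][1-33 FREE]
Op 2: a = realloc(a, 4) -> a = 0; heap: [0-3 ALLOC][4-33 FREE]
Op 3: a = realloc(a, 10) -> a = 0; heap: [0-9 ALLOC][10-33 FREE]
Op 4: b = malloc(5) -> b = 10; heap: [0-9 ALLOC][10-14 ALLOC][15-33 FREE]
Op 5: c = malloc(10) -> c = 15; heap: [0-9 ALLOC][10-14 ALLOC][15-24 ALLOC][25-33 FREE]
Op 6: b = realloc(b, 9) -> b = 25; heap: [0-9 ALLOC][10-14 FREE][15-24 ALLOC][25-33 ALLOC]
Op 7: d = malloc(1) -> d = 10; heap: [0-9 ALLOC][10-10 ALLOC][11-14 FREE][15-24 ALLOC][25-33 ALLOC]
free(d): d = 10 -> block [10-10 ALLOC]; mark free, coalesce with adjacent free neighbors -> [0-9 ALLOC][10-14 FREE][15-24 ALLOC][25-33 ALLOC]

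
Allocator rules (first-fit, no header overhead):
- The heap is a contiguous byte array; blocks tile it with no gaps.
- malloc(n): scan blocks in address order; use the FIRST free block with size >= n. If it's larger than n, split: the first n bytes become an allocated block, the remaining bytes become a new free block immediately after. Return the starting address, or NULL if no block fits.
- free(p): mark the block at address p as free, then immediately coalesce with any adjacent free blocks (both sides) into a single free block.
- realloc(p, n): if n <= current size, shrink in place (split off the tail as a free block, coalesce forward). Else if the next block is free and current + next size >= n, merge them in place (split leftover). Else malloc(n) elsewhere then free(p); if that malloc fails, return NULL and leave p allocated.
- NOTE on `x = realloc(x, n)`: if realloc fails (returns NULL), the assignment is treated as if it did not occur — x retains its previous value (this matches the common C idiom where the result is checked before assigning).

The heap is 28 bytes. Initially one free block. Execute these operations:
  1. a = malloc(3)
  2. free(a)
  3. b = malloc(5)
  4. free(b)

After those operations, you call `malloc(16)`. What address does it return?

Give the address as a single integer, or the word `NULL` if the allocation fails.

Answer: 0

Derivation:
Op 1: a = malloc(3) -> a = 0; heap: [0-2 ALLOC][3-27 FREE]
Op 2: free(a) -> (freed a); heap: [0-27 FREE]
Op 3: b = malloc(5) -> b = 0; heap: [0-4 ALLOC][5-27 FREE]
Op 4: free(b) -> (freed b); heap: [0-27 FREE]
malloc(16): first-fit scan over [0-27 FREE] -> 0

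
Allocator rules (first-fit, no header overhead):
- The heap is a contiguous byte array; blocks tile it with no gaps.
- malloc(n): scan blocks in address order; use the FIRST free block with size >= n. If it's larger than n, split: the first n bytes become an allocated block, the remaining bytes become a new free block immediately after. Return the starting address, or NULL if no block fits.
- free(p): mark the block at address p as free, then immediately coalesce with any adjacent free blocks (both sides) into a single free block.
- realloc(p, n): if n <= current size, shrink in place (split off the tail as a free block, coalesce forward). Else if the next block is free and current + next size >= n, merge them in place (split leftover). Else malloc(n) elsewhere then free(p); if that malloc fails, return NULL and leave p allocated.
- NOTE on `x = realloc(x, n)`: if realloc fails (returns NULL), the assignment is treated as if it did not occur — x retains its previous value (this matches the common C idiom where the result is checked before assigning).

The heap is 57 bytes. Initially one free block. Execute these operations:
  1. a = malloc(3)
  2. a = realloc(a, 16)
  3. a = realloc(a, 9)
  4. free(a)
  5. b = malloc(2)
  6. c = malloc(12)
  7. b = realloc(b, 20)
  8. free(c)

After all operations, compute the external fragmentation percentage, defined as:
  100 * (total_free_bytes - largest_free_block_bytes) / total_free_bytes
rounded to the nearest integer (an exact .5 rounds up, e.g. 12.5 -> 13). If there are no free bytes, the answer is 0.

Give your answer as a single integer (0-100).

Answer: 38

Derivation:
Op 1: a = malloc(3) -> a = 0; heap: [0-2 ALLOC][3-56 FREE]
Op 2: a = realloc(a, 16) -> a = 0; heap: [0-15 ALLOC][16-56 FREE]
Op 3: a = realloc(a, 9) -> a = 0; heap: [0-8 ALLOC][9-56 FREE]
Op 4: free(a) -> (freed a); heap: [0-56 FREE]
Op 5: b = malloc(2) -> b = 0; heap: [0-1 ALLOC][2-56 FREE]
Op 6: c = malloc(12) -> c = 2; heap: [0-1 ALLOC][2-13 ALLOC][14-56 FREE]
Op 7: b = realloc(b, 20) -> b = 14; heap: [0-1 FREE][2-13 ALLOC][14-33 ALLOC][34-56 FREE]
Op 8: free(c) -> (freed c); heap: [0-13 FREE][14-33 ALLOC][34-56 FREE]
Free blocks: [14 23] total_free=37 largest=23 -> 100*(37-23)/37 = 1400/37 ≈ 37.838 -> rounds to 38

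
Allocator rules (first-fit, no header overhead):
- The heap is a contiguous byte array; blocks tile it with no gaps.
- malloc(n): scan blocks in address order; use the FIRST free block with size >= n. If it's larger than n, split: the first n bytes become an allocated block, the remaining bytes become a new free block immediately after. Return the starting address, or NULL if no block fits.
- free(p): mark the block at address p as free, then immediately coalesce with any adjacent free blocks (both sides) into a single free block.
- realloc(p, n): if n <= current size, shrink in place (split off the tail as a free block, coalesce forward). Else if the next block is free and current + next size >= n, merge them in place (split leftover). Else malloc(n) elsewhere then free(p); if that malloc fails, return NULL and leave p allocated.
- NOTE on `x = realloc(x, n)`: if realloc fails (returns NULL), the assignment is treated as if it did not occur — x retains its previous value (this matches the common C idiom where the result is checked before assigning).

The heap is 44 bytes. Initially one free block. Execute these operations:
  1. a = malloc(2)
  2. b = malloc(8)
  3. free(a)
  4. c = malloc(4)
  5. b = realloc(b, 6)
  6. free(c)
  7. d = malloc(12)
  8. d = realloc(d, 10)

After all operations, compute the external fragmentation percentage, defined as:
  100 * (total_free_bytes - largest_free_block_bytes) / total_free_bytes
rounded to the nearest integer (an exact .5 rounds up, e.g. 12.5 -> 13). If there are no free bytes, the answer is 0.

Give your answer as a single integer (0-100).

Answer: 7

Derivation:
Op 1: a = malloc(2) -> a = 0; heap: [0-1 ALLOC][2-43 FREE]
Op 2: b = malloc(8) -> b = 2; heap: [0-1 ALLOC][2-9 ALLOC][10-43 FREE]
Op 3: free(a) -> (freed a); heap: [0-1 FREE][2-9 ALLOC][10-43 FREE]
Op 4: c = malloc(4) -> c = 10; heap: [0-1 FREE][2-9 ALLOC][10-13 ALLOC][14-43 FREE]
Op 5: b = realloc(b, 6) -> b = 2; heap: [0-1 FREE][2-7 ALLOC][8-9 FREE][10-13 ALLOC][14-43 FREE]
Op 6: free(c) -> (freed c); heap: [0-1 FREE][2-7 ALLOC][8-43 FREE]
Op 7: d = malloc(12) -> d = 8; heap: [0-1 FREE][2-7 ALLOC][8-19 ALLOC][20-43 FREE]
Op 8: d = realloc(d, 10) -> d = 8; heap: [0-1 FREE][2-7 ALLOC][8-17 ALLOC][18-43 FREE]
Free blocks: [2 26] total_free=28 largest=26 -> 100*(28-26)/28 = 200/28 ≈ 7.143 -> rounds to 7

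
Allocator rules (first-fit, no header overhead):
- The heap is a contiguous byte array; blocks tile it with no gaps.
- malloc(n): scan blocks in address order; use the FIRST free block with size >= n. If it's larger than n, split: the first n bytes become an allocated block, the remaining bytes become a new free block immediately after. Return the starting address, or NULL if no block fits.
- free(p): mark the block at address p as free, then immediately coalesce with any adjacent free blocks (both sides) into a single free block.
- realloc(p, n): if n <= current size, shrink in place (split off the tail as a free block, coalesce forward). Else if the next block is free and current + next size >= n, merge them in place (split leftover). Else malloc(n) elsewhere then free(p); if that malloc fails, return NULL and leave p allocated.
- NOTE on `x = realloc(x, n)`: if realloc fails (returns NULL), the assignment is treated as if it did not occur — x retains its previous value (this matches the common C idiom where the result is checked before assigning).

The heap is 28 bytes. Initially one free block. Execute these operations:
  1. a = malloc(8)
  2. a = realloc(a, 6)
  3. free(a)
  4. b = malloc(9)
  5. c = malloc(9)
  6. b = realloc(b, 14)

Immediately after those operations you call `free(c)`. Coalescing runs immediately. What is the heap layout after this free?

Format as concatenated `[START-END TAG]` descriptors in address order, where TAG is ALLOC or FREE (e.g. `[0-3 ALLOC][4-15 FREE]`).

Op 1: a = malloc(8) -> a = 0; heap: [0-7 ALLOC][8-27 FREE]
Op 2: a = realloc(a, 6) -> a = 0; heap: [0-5 ALLOC][6-27 FREE]
Op 3: free(a) -> (freed a); heap: [0-27 FREE]
Op 4: b = malloc(9) -> b = 0; heap: [0-8 ALLOC][9-27 FREE]
Op 5: c = malloc(9) -> c = 9; heap: [0-8 ALLOC][9-17 ALLOC][18-27 FREE]
Op 6: b = realloc(b, 14) -> NULL (b unchanged); heap: [0-8 ALLOC][9-17 ALLOC][18-27 FREE]
free(c): c = 9 -> block [9-17 ALLOC]; mark free, coalesce with adjacent free neighbors -> [0-8 ALLOC][9-27 FREE]

Answer: [0-8 ALLOC][9-27 FREE]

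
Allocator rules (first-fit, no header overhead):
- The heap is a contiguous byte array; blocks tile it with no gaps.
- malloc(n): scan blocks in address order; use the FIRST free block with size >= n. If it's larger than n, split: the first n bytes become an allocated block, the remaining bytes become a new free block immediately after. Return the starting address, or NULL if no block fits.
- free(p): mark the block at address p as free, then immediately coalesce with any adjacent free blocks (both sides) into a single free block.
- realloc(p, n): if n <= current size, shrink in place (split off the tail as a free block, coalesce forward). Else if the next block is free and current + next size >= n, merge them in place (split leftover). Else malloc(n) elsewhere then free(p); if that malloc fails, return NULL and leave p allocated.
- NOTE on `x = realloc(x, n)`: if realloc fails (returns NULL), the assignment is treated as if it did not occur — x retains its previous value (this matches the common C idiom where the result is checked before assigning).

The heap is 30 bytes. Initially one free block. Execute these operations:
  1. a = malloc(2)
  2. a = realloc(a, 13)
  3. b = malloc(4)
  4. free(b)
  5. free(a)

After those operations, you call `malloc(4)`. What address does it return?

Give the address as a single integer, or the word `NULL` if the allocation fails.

Answer: 0

Derivation:
Op 1: a = malloc(2) -> a = 0; heap: [0-1 ALLOC][2-29 FREE]
Op 2: a = realloc(a, 13) -> a = 0; heap: [0-12 ALLOC][13-29 FREE]
Op 3: b = malloc(4) -> b = 13; heap: [0-12 ALLOC][13-16 ALLOC][17-29 FREE]
Op 4: free(b) -> (freed b); heap: [0-12 ALLOC][13-29 FREE]
Op 5: free(a) -> (freed a); heap: [0-29 FREE]
malloc(4): first-fit scan over [0-29 FREE] -> 0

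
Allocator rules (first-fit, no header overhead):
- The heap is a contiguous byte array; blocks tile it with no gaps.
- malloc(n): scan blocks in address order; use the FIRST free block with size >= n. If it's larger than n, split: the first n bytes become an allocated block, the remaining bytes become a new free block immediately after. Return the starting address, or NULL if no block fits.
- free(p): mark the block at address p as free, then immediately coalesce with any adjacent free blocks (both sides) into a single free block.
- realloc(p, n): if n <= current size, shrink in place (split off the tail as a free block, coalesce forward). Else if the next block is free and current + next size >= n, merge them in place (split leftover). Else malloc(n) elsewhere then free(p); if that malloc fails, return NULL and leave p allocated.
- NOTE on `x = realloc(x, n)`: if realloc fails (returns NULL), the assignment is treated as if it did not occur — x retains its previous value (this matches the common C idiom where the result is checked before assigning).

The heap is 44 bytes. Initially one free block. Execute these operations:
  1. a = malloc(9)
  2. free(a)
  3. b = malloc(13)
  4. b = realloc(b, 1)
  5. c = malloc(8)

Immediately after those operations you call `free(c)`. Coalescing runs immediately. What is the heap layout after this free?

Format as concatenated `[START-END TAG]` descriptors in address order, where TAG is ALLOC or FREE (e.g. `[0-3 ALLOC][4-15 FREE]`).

Op 1: a = malloc(9) -> a = 0; heap: [0-8 ALLOC][9-43 FREE]
Op 2: free(a) -> (freed a); heap: [0-43 FREE]
Op 3: b = malloc(13) -> b = 0; heap: [0-12 ALLOC][13-43 FREE]
Op 4: b = realloc(b, 1) -> b = 0; heap: [0-0 ALLOC][1-43 FREE]
Op 5: c = malloc(8) -> c = 1; heap: [0-0 ALLOC][1-8 ALLOC][9-43 FREE]
free(c): c = 1 -> block [1-8 ALLOC]; mark free, coalesce with adjacent free neighbors -> [0-0 ALLOC][1-43 FREE]

Answer: [0-0 ALLOC][1-43 FREE]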